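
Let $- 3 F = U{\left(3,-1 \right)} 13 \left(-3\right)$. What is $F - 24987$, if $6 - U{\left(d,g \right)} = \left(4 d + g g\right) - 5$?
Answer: $-25013$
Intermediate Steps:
$U{\left(d,g \right)} = 11 - g^{2} - 4 d$ ($U{\left(d,g \right)} = 6 - \left(\left(4 d + g g\right) - 5\right) = 6 - \left(\left(4 d + g^{2}\right) - 5\right) = 6 - \left(\left(g^{2} + 4 d\right) - 5\right) = 6 - \left(-5 + g^{2} + 4 d\right) = 11 - g^{2} - 4 d$)
$F = -26$ ($F = - \frac{\left(11 - \left(-1\right)^{2} - 12\right) 13 \left(-3\right)}{3} = - \frac{\left(11 - 1 - 12\right) 13 \left(-3\right)}{3} = - \frac{\left(-2\right) 13 \left(-3\right)}{3} = - \frac{\left(-26\right) \left(-3\right)}{3} = \left(- \frac{1}{3}\right) 78 = -26$)
$F - 24987 = -26 - 24987 = -25013$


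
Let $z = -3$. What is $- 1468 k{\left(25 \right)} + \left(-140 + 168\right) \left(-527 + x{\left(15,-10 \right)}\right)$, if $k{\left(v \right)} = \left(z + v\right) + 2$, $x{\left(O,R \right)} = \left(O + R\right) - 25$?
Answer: $-50548$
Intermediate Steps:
$x{\left(O,R \right)} = -25 + O + R$
$k{\left(v \right)} = -1 + v$ ($k{\left(v \right)} = \left(-3 + v\right) + 2 = -1 + v$)
$- 1468 k{\left(25 \right)} + \left(-140 + 168\right) \left(-527 + x{\left(15,-10 \right)}\right) = - 1468 \left(-1 + 25\right) + \left(-140 + 168\right) \left(-527 - 20\right) = \left(-1468\right) 24 + 28 \left(-527 - 20\right) = -35232 + 28 \left(-547\right) = -35232 - 15316 = -50548$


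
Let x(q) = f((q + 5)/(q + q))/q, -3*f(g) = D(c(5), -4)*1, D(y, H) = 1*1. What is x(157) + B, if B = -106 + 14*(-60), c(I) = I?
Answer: -445567/471 ≈ -946.00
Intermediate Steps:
D(y, H) = 1
f(g) = -⅓ (f(g) = -1/3 = -⅓*1 = -⅓)
x(q) = -1/(3*q)
B = -946 (B = -106 - 840 = -946)
x(157) + B = -⅓/157 - 946 = -⅓*1/157 - 946 = -1/471 - 946 = -445567/471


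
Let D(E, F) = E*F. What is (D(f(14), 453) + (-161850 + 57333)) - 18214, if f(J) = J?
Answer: -116389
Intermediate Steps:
(D(f(14), 453) + (-161850 + 57333)) - 18214 = (14*453 + (-161850 + 57333)) - 18214 = (6342 - 104517) - 18214 = -98175 - 18214 = -116389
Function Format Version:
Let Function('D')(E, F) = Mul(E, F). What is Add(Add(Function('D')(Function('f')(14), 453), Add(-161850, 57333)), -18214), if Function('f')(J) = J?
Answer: -116389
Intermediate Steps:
Add(Add(Function('D')(Function('f')(14), 453), Add(-161850, 57333)), -18214) = Add(Add(Mul(14, 453), Add(-161850, 57333)), -18214) = Add(Add(6342, -104517), -18214) = Add(-98175, -18214) = -116389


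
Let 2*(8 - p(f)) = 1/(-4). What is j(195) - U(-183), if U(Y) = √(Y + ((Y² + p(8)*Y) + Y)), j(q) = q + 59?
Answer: 254 - 3*√56242/4 ≈ 76.135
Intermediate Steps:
p(f) = 65/8 (p(f) = 8 - ½/(-4) = 8 - ½*(-¼) = 8 + ⅛ = 65/8)
j(q) = 59 + q
U(Y) = √(Y² + 81*Y/8) (U(Y) = √(Y + ((Y² + 65*Y/8) + Y)) = √(Y + (Y² + 73*Y/8)) = √(Y² + 81*Y/8))
j(195) - U(-183) = (59 + 195) - √2*√(-183*(81 + 8*(-183)))/4 = 254 - √2*√(-183*(81 - 1464))/4 = 254 - √2*√(-183*(-1383))/4 = 254 - √2*√253089/4 = 254 - √2*3*√28121/4 = 254 - 3*√56242/4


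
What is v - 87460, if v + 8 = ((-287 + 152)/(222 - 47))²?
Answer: -107147571/1225 ≈ -87467.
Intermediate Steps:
v = -9071/1225 (v = -8 + ((-287 + 152)/(222 - 47))² = -8 + (-135/175)² = -8 + (-135*1/175)² = -8 + (-27/35)² = -8 + 729/1225 = -9071/1225 ≈ -7.4049)
v - 87460 = -9071/1225 - 87460 = -107147571/1225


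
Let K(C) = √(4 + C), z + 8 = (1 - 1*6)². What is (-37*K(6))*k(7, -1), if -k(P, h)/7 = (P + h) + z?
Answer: 5957*√10 ≈ 18838.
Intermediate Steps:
z = 17 (z = -8 + (1 - 1*6)² = -8 + (1 - 6)² = -8 + (-5)² = -8 + 25 = 17)
k(P, h) = -119 - 7*P - 7*h (k(P, h) = -7*((P + h) + 17) = -7*(17 + P + h) = -119 - 7*P - 7*h)
(-37*K(6))*k(7, -1) = (-37*√(4 + 6))*(-119 - 7*7 - 7*(-1)) = (-37*√10)*(-119 - 49 + 7) = -37*√10*(-161) = 5957*√10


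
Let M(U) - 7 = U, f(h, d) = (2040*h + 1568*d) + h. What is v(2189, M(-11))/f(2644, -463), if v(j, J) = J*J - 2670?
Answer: -1327/2335210 ≈ -0.00056826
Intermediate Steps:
f(h, d) = 1568*d + 2041*h (f(h, d) = (1568*d + 2040*h) + h = 1568*d + 2041*h)
M(U) = 7 + U
v(j, J) = -2670 + J**2 (v(j, J) = J**2 - 2670 = -2670 + J**2)
v(2189, M(-11))/f(2644, -463) = (-2670 + (7 - 11)**2)/(1568*(-463) + 2041*2644) = (-2670 + (-4)**2)/(-725984 + 5396404) = (-2670 + 16)/4670420 = -2654*1/4670420 = -1327/2335210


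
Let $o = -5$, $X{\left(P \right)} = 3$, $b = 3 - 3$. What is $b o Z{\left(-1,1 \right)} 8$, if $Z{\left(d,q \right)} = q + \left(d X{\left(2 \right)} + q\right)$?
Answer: $0$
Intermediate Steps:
$b = 0$ ($b = 3 - 3 = 0$)
$Z{\left(d,q \right)} = 2 q + 3 d$ ($Z{\left(d,q \right)} = q + \left(d 3 + q\right) = q + \left(3 d + q\right) = q + \left(q + 3 d\right) = 2 q + 3 d$)
$b o Z{\left(-1,1 \right)} 8 = 0 \left(-5\right) \left(2 \cdot 1 + 3 \left(-1\right)\right) 8 = 0 \left(2 - 3\right) 8 = 0 \left(-1\right) 8 = 0 \cdot 8 = 0$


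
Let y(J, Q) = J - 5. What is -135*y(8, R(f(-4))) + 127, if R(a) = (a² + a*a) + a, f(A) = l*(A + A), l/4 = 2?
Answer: -278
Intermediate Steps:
l = 8 (l = 4*2 = 8)
f(A) = 16*A (f(A) = 8*(A + A) = 8*(2*A) = 16*A)
R(a) = a + 2*a² (R(a) = (a² + a²) + a = 2*a² + a = a + 2*a²)
y(J, Q) = -5 + J
-135*y(8, R(f(-4))) + 127 = -135*(-5 + 8) + 127 = -135*3 + 127 = -405 + 127 = -278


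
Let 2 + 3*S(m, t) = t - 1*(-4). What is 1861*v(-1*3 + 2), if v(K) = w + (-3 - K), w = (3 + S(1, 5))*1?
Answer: 18610/3 ≈ 6203.3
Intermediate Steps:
S(m, t) = ⅔ + t/3 (S(m, t) = -⅔ + (t - 1*(-4))/3 = -⅔ + (t + 4)/3 = -⅔ + (4 + t)/3 = -⅔ + (4/3 + t/3) = ⅔ + t/3)
w = 16/3 (w = (3 + (⅔ + (⅓)*5))*1 = (3 + (⅔ + 5/3))*1 = (3 + 7/3)*1 = (16/3)*1 = 16/3 ≈ 5.3333)
v(K) = 7/3 - K (v(K) = 16/3 + (-3 - K) = 7/3 - K)
1861*v(-1*3 + 2) = 1861*(7/3 - (-1*3 + 2)) = 1861*(7/3 - (-3 + 2)) = 1861*(7/3 - 1*(-1)) = 1861*(7/3 + 1) = 1861*(10/3) = 18610/3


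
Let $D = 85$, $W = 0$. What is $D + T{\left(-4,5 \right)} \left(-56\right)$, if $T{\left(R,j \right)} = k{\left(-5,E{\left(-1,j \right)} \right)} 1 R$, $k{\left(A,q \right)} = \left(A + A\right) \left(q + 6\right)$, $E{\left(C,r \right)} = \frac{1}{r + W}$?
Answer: $-13803$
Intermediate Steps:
$E{\left(C,r \right)} = \frac{1}{r}$ ($E{\left(C,r \right)} = \frac{1}{r + 0} = \frac{1}{r}$)
$k{\left(A,q \right)} = 2 A \left(6 + q\right)$
$T{\left(R,j \right)} = R \left(-60 - \frac{10}{j}\right)$ ($T{\left(R,j \right)} = 2 \left(-5\right) \left(6 + \frac{1}{j}\right) 1 R = \left(-60 - \frac{10}{j}\right) 1 R = \left(-60 - \frac{10}{j}\right) R = R \left(-60 - \frac{10}{j}\right)$)
$D + T{\left(-4,5 \right)} \left(-56\right) = 85 + \left(\left(-60\right) \left(-4\right) - - \frac{40}{5}\right) \left(-56\right) = 85 + \left(240 - \left(-40\right) \frac{1}{5}\right) \left(-56\right) = 85 + \left(240 + 8\right) \left(-56\right) = 85 + 248 \left(-56\right) = 85 - 13888 = -13803$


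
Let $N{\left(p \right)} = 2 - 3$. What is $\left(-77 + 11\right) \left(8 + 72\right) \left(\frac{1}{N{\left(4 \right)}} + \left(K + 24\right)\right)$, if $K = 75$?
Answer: $-517440$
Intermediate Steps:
$N{\left(p \right)} = -1$ ($N{\left(p \right)} = 2 - 3 = -1$)
$\left(-77 + 11\right) \left(8 + 72\right) \left(\frac{1}{N{\left(4 \right)}} + \left(K + 24\right)\right) = \left(-77 + 11\right) \left(8 + 72\right) \left(\frac{1}{-1} + \left(75 + 24\right)\right) = \left(-66\right) 80 \left(-1 + 99\right) = \left(-5280\right) 98 = -517440$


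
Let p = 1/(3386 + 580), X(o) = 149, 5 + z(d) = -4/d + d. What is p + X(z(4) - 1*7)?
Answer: 590935/3966 ≈ 149.00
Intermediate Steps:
z(d) = -5 + d - 4/d (z(d) = -5 + (-4/d + d) = -5 + (d - 4/d) = -5 + d - 4/d)
p = 1/3966 ≈ 0.00025214
p + X(z(4) - 1*7) = 1/3966 + 149 = 590935/3966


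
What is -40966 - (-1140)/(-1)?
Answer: -42106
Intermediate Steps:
-40966 - (-1140)/(-1) = -40966 - (-1140)*(-1) = -40966 - 1*1140 = -40966 - 1140 = -42106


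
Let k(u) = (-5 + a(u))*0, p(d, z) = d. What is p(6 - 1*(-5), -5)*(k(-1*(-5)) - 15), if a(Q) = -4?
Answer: -165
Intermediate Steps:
k(u) = 0 (k(u) = (-5 - 4)*0 = -9*0 = 0)
p(6 - 1*(-5), -5)*(k(-1*(-5)) - 15) = (6 - 1*(-5))*(0 - 15) = (6 + 5)*(-15) = 11*(-15) = -165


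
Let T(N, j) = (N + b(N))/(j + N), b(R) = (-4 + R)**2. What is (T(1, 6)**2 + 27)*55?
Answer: 78265/49 ≈ 1597.2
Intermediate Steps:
T(N, j) = (N + (-4 + N)**2)/(N + j) (T(N, j) = (N + (-4 + N)**2)/(j + N) = (N + (-4 + N)**2)/(N + j))
(T(1, 6)**2 + 27)*55 = (((1 + (-4 + 1)**2)/(1 + 6))**2 + 27)*55 = (((1 + (-3)**2)/7)**2 + 27)*55 = (((1 + 9)/7)**2 + 27)*55 = (((1/7)*10)**2 + 27)*55 = ((10/7)**2 + 27)*55 = (100/49 + 27)*55 = (1423/49)*55 = 78265/49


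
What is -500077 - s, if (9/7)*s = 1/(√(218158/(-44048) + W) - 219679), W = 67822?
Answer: (-3954830950160*√2753 + 4500693*√2987205298)/(9*(-√2987205298 + 878716*√2753)) ≈ -5.0008e+5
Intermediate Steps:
s = 7/(9*(-219679 + √8223776185394/11012)) (s = 7/(9*(√(218158/(-44048) + 67822) - 219679)) = 7/(9*(√(218158*(-1/44048) + 67822) - 219679)) = 7/(9*(√(-109079/22024 + 67822) - 219679)) = 7/(9*(√(1493602649/22024) - 219679)) = 7/(9*(√8223776185394/11012 - 219679)) = 7/(9*(-219679 + √8223776185394/11012)) ≈ -3.5447e-6)
-500077 - s = -500077 - (-28)*√2753/(-9*√2987205298 + 7908444*√2753) = -500077 + 28*√2753/(-9*√2987205298 + 7908444*√2753)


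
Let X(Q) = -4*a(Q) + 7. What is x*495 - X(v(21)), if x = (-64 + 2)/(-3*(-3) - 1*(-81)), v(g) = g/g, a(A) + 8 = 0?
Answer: -380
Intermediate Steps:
a(A) = -8 (a(A) = -8 + 0 = -8)
v(g) = 1
x = -31/45 (x = -62/(9 + 81) = -62/90 = -62*1/90 = -31/45 ≈ -0.68889)
X(Q) = 39 (X(Q) = -4*(-8) + 7 = 32 + 7 = 39)
x*495 - X(v(21)) = -31/45*495 - 1*39 = -341 - 39 = -380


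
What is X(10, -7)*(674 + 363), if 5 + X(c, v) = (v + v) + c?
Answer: -9333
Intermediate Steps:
X(c, v) = -5 + c + 2*v (X(c, v) = -5 + ((v + v) + c) = -5 + (2*v + c) = -5 + (c + 2*v) = -5 + c + 2*v)
X(10, -7)*(674 + 363) = (-5 + 10 + 2*(-7))*(674 + 363) = (-5 + 10 - 14)*1037 = -9*1037 = -9333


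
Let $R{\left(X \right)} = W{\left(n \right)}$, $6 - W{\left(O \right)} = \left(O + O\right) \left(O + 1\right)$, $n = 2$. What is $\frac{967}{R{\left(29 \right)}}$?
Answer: $- \frac{967}{6} \approx -161.17$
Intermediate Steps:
$W{\left(O \right)} = 6 - 2 O \left(1 + O\right)$ ($W{\left(O \right)} = 6 - \left(O + O\right) \left(O + 1\right) = 6 - 2 O \left(1 + O\right)$)
$R{\left(X \right)} = -6$ ($R{\left(X \right)} = 6 - 4 - 2 \cdot 2^{2} = 6 - 4 - 8 = -6$)
$\frac{967}{R{\left(29 \right)}} = \frac{967}{-6} = 967 \left(- \frac{1}{6}\right) = - \frac{967}{6}$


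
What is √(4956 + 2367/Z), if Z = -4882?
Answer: 5*√4724374866/4882 ≈ 70.395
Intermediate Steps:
√(4956 + 2367/Z) = √(4956 + 2367/(-4882)) = √(4956 + 2367*(-1/4882)) = √(4956 - 2367/4882) = √(24192825/4882) = 5*√4724374866/4882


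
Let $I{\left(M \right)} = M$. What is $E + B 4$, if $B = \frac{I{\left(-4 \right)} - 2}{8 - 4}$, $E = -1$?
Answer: $-7$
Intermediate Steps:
$B = - \frac{3}{2}$ ($B = \frac{-4 - 2}{8 - 4} = - \frac{6}{4} = \left(-6\right) \frac{1}{4} = - \frac{3}{2} \approx -1.5$)
$E + B 4 = -1 - 6 = -7$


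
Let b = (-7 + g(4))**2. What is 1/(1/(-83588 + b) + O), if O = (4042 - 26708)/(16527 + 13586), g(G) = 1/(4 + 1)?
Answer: -62892325472/47339691129 ≈ -1.3285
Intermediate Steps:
g(G) = 1/5
b = 1156/25 (b = (-7 + 1/5)**2 = (-34/5)**2 = 1156/25 ≈ 46.240)
O = -22666/30113 ≈ -0.75270
1/(1/(-83588 + b) + O) = 1/(1/(-83588 + 1156/25) - 22666/30113) = 1/(1/(-2088544/25) - 22666/30113) = 1/(-25/2088544 - 22666/30113) = 1/(-47339691129/62892325472) = -62892325472/47339691129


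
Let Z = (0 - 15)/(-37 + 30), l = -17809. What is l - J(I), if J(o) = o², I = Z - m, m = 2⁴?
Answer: -882050/49 ≈ -18001.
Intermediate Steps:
Z = 15/7 (Z = -15/(-7) = -15*(-⅐) = 15/7 ≈ 2.1429)
m = 16
I = -97/7 (I = 15/7 - 1*16 = 15/7 - 16 = -97/7 ≈ -13.857)
l - J(I) = -17809 - (-97/7)² = -17809 - 1*9409/49 = -17809 - 9409/49 = -882050/49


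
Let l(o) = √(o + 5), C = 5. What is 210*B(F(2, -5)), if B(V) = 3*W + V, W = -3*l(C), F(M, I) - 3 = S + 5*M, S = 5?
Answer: 3780 - 1890*√10 ≈ -2196.7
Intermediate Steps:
l(o) = √(5 + o)
F(M, I) = 8 + 5*M (F(M, I) = 3 + (5 + 5*M) = 8 + 5*M)
W = -3*√10 (W = -3*√(5 + 5) = -3*√10 ≈ -9.4868)
B(V) = V - 9*√10 (B(V) = 3*(-3*√10) + V = -9*√10 + V = V - 9*√10)
210*B(F(2, -5)) = 210*((8 + 5*2) - 9*√10) = 210*((8 + 10) - 9*√10) = 210*(18 - 9*√10) = 3780 - 1890*√10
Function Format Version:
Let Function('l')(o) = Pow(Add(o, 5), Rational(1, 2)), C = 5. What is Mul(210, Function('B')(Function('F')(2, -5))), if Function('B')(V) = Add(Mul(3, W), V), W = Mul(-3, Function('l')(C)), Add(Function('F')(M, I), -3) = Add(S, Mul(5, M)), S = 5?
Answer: Add(3780, Mul(-1890, Pow(10, Rational(1, 2)))) ≈ -2196.7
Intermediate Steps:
Function('l')(o) = Pow(Add(5, o), Rational(1, 2))
Function('F')(M, I) = Add(8, Mul(5, M)) (Function('F')(M, I) = Add(3, Add(5, Mul(5, M))) = Add(8, Mul(5, M)))
W = Mul(-3, Pow(10, Rational(1, 2))) (W = Mul(-3, Pow(Add(5, 5), Rational(1, 2))) = Mul(-3, Pow(10, Rational(1, 2))) ≈ -9.4868)
Function('B')(V) = Add(V, Mul(-9, Pow(10, Rational(1, 2)))) (Function('B')(V) = Add(Mul(3, Mul(-3, Pow(10, Rational(1, 2)))), V) = Add(Mul(-9, Pow(10, Rational(1, 2))), V) = Add(V, Mul(-9, Pow(10, Rational(1, 2)))))
Mul(210, Function('B')(Function('F')(2, -5))) = Mul(210, Add(Add(8, Mul(5, 2)), Mul(-9, Pow(10, Rational(1, 2))))) = Mul(210, Add(Add(8, 10), Mul(-9, Pow(10, Rational(1, 2))))) = Mul(210, Add(18, Mul(-9, Pow(10, Rational(1, 2))))) = Add(3780, Mul(-1890, Pow(10, Rational(1, 2))))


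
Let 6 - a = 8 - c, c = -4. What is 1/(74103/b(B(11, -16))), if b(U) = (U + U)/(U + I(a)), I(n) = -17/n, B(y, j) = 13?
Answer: 52/2346595 ≈ 2.2160e-5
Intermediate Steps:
a = -6 (a = 6 - (8 - 1*(-4)) = 6 - (8 + 4) = 6 - 1*12 = 6 - 12 = -6)
b(U) = 2*U/(17/6 + U) (b(U) = (U + U)/(U - 17/(-6)) = (2*U)/(U - 17*(-⅙)) = (2*U)/(U + 17/6) = (2*U)/(17/6 + U) = 2*U/(17/6 + U))
1/(74103/b(B(11, -16))) = 1/(74103/((12*13/(17 + 6*13)))) = 1/(74103/((12*13/(17 + 78)))) = 1/(74103/((12*13/95))) = 1/(74103/((12*13*(1/95)))) = 1/(74103/(156/95)) = 1/(74103*(95/156)) = 1/(2346595/52) = 52/2346595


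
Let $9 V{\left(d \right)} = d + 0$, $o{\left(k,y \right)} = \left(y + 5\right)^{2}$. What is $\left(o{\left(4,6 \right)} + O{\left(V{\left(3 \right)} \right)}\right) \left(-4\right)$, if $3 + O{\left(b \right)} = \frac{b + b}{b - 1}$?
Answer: $-468$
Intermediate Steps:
$o{\left(k,y \right)} = \left(5 + y\right)^{2}$
$V{\left(d \right)} = \frac{d}{9}$ ($V{\left(d \right)} = \frac{d + 0}{9} = \frac{d}{9}$)
$O{\left(b \right)} = -3 + \frac{2 b}{-1 + b}$ ($O{\left(b \right)} = -3 + \frac{b + b}{b - 1} = -3 + \frac{2 b}{-1 + b}$)
$\left(o{\left(4,6 \right)} + O{\left(V{\left(3 \right)} \right)}\right) \left(-4\right) = \left(\left(5 + 6\right)^{2} + \frac{3 - \frac{1}{9} \cdot 3}{-1 + \frac{1}{9} \cdot 3}\right) \left(-4\right) = \left(11^{2} + \frac{3 - \frac{1}{3}}{-1 + \frac{1}{3}}\right) \left(-4\right) = \left(121 + \frac{3 - \frac{1}{3}}{- \frac{2}{3}}\right) \left(-4\right) = \left(121 - 4\right) \left(-4\right) = 117 \left(-4\right) = -468$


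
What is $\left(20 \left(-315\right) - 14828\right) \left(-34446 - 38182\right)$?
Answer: $1534484384$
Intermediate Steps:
$\left(20 \left(-315\right) - 14828\right) \left(-34446 - 38182\right) = \left(-6300 - 14828\right) \left(-72628\right) = \left(-21128\right) \left(-72628\right) = 1534484384$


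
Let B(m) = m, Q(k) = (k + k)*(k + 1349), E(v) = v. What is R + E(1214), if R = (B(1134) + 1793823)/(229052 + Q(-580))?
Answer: 267690825/220996 ≈ 1211.3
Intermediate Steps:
Q(k) = 2*k*(1349 + k) (Q(k) = (2*k)*(1349 + k) = 2*k*(1349 + k))
R = -598319/220996 (R = (1134 + 1793823)/(229052 + 2*(-580)*(1349 - 580)) = 1794957/(229052 + 2*(-580)*769) = 1794957/(229052 - 892040) = 1794957/(-662988) = 1794957*(-1/662988) = -598319/220996 ≈ -2.7074)
R + E(1214) = -598319/220996 + 1214 = 267690825/220996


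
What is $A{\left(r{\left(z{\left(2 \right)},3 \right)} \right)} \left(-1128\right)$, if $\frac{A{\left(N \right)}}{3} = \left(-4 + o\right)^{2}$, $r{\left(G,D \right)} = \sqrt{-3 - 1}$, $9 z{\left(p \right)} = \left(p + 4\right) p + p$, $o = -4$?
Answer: $-216576$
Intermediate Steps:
$z{\left(p \right)} = \frac{p}{9} + \frac{p \left(4 + p\right)}{9}$ ($z{\left(p \right)} = \frac{\left(p + 4\right) p + p}{9} = \frac{\left(4 + p\right) p + p}{9} = \frac{p \left(4 + p\right) + p}{9} = \frac{p + p \left(4 + p\right)}{9} = \frac{p}{9} + \frac{p \left(4 + p\right)}{9}$)
$r{\left(G,D \right)} = 2 i$ ($r{\left(G,D \right)} = \sqrt{-4} = 2 i$)
$A{\left(N \right)} = 192$ ($A{\left(N \right)} = 3 \left(-4 - 4\right)^{2} = 3 \left(-8\right)^{2} = 3 \cdot 64 = 192$)
$A{\left(r{\left(z{\left(2 \right)},3 \right)} \right)} \left(-1128\right) = 192 \left(-1128\right) = -216576$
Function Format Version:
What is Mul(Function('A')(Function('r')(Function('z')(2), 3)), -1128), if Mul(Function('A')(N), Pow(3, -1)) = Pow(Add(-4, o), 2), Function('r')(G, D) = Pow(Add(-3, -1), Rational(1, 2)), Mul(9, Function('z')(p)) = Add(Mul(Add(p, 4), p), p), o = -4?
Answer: -216576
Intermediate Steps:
Function('z')(p) = Add(Mul(Rational(1, 9), p), Mul(Rational(1, 9), p, Add(4, p))) (Function('z')(p) = Mul(Rational(1, 9), Add(Mul(Add(p, 4), p), p)) = Mul(Rational(1, 9), Add(Mul(Add(4, p), p), p)) = Mul(Rational(1, 9), Add(Mul(p, Add(4, p)), p)) = Mul(Rational(1, 9), Add(p, Mul(p, Add(4, p)))) = Add(Mul(Rational(1, 9), p), Mul(Rational(1, 9), p, Add(4, p))))
Function('r')(G, D) = Mul(2, I) (Function('r')(G, D) = Pow(-4, Rational(1, 2)) = Mul(2, I))
Function('A')(N) = 192 (Function('A')(N) = Mul(3, Pow(Add(-4, -4), 2)) = Mul(3, Pow(-8, 2)) = Mul(3, 64) = 192)
Mul(Function('A')(Function('r')(Function('z')(2), 3)), -1128) = Mul(192, -1128) = -216576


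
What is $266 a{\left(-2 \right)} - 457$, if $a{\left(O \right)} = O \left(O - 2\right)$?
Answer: $1671$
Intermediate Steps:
$a{\left(O \right)} = O \left(-2 + O\right)$
$266 a{\left(-2 \right)} - 457 = 266 \left(- 2 \left(-2 - 2\right)\right) - 457 = 266 \left(\left(-2\right) \left(-4\right)\right) - 457 = 266 \cdot 8 - 457 = 2128 - 457 = 1671$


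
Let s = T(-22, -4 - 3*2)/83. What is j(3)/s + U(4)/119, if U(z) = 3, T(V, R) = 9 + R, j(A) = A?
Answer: -29628/119 ≈ -248.97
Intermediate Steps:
s = -1/83 (s = (9 + (-4 - 3*2))/83 = (9 + (-4 - 6))*(1/83) = (9 - 10)*(1/83) = -1*1/83 = -1/83 ≈ -0.012048)
j(3)/s + U(4)/119 = 3/(-1/83) + 3/119 = 3*(-83) + 3*(1/119) = -249 + 3/119 = -29628/119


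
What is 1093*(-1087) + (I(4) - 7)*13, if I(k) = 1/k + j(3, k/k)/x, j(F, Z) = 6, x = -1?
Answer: -4753027/4 ≈ -1.1883e+6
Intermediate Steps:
I(k) = -6 + 1/k (I(k) = 1/k + 6/(-1) = 1/k + 6*(-1) = 1/k - 6 = -6 + 1/k)
1093*(-1087) + (I(4) - 7)*13 = 1093*(-1087) + ((-6 + 1/4) - 7)*13 = -1188091 + ((-6 + 1/4) - 7)*13 = -1188091 + (-23/4 - 7)*13 = -1188091 - 51/4*13 = -1188091 - 663/4 = -4753027/4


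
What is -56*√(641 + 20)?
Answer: -56*√661 ≈ -1439.8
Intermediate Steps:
-56*√(641 + 20) = -56*√661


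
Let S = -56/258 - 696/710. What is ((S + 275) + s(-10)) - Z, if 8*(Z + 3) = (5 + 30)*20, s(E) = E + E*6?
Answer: 10926931/91590 ≈ 119.30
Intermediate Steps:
s(E) = 7*E (s(E) = E + 6*E = 7*E)
Z = 169/2 (Z = -3 + ((5 + 30)*20)/8 = -3 + (35*20)/8 = -3 + (⅛)*700 = -3 + 175/2 = 169/2 ≈ 84.500)
S = -54832/45795 (S = -56*1/258 - 696*1/710 = -28/129 - 348/355 = -54832/45795 ≈ -1.1973)
((S + 275) + s(-10)) - Z = ((-54832/45795 + 275) + 7*(-10)) - 1*169/2 = (12538793/45795 - 70) - 169/2 = 9333143/45795 - 169/2 = 10926931/91590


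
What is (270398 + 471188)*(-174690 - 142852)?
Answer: -235484701612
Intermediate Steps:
(270398 + 471188)*(-174690 - 142852) = 741586*(-317542) = -235484701612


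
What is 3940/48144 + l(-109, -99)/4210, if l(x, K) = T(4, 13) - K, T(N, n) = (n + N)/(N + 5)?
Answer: 8041723/76007340 ≈ 0.10580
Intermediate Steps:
T(N, n) = (N + n)/(5 + N)
l(x, K) = 17/9 - K (l(x, K) = (4 + 13)/(5 + 4) - K = 17/9 - K)
3940/48144 + l(-109, -99)/4210 = 3940/48144 + (17/9 - 1*(-99))/4210 = 3940*(1/48144) + (17/9 + 99)*(1/4210) = 985/12036 + (908/9)*(1/4210) = 985/12036 + 454/18945 = 8041723/76007340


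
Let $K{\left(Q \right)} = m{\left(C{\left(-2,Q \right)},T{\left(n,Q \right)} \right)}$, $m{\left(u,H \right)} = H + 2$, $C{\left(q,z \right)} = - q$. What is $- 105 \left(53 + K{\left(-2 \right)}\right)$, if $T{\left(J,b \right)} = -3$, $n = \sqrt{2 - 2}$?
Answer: $-5460$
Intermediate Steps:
$n = 0$ ($n = \sqrt{0} = 0$)
$m{\left(u,H \right)} = 2 + H$
$K{\left(Q \right)} = -1$ ($K{\left(Q \right)} = 2 - 3 = -1$)
$- 105 \left(53 + K{\left(-2 \right)}\right) = - 105 \left(53 - 1\right) = \left(-105\right) 52 = -5460$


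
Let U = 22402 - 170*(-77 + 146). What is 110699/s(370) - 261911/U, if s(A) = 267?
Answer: 1111449491/2849424 ≈ 390.06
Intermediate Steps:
U = 10672 (U = 22402 - 170*69 = 22402 - 11730 = 10672)
110699/s(370) - 261911/U = 110699/267 - 261911/10672 = 1111449491/2849424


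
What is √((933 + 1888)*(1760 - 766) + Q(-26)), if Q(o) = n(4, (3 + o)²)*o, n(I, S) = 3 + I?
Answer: 2*√700973 ≈ 1674.5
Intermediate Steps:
Q(o) = 7*o (Q(o) = (3 + 4)*o = 7*o)
√((933 + 1888)*(1760 - 766) + Q(-26)) = √((933 + 1888)*(1760 - 766) + 7*(-26)) = √(2821*994 - 182) = √(2804074 - 182) = √2803892 = 2*√700973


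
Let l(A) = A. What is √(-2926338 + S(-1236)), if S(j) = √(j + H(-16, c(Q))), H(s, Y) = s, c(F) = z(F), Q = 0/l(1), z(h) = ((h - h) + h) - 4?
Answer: √(-2926338 + 2*I*√313) ≈ 0.01 + 1710.7*I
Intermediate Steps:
z(h) = -4 + h (z(h) = (0 + h) - 4 = h - 4 = -4 + h)
Q = 0 (Q = 0/1 = 0*1 = 0)
c(F) = -4 + F
S(j) = √(-16 + j) (S(j) = √(j - 16) = √(-16 + j))
√(-2926338 + S(-1236)) = √(-2926338 + √(-16 - 1236)) = √(-2926338 + √(-1252)) = √(-2926338 + 2*I*√313)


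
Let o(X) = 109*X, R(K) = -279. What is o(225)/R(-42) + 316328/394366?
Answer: -532420591/6112673 ≈ -87.101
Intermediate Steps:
o(225)/R(-42) + 316328/394366 = (109*225)/(-279) + 316328/394366 = 24525*(-1/279) + 316328*(1/394366) = -2725/31 + 158164/197183 = -532420591/6112673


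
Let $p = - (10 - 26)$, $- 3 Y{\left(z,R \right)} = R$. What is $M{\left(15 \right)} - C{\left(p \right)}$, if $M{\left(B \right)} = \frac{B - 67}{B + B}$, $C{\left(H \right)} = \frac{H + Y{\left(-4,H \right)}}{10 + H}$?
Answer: $- \frac{418}{195} \approx -2.1436$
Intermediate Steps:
$Y{\left(z,R \right)} = - \frac{R}{3}$
$p = 16$ ($p = \left(-1\right) \left(-16\right) = 16$)
$C{\left(H \right)} = \frac{2 H}{3 \left(10 + H\right)}$ ($C{\left(H \right)} = \frac{H - \frac{H}{3}}{10 + H} = \frac{\frac{2}{3} H}{10 + H} = \frac{2 H}{3 \left(10 + H\right)}$)
$M{\left(B \right)} = \frac{-67 + B}{2 B}$
$M{\left(15 \right)} - C{\left(p \right)} = \frac{-67 + 15}{2 \cdot 15} - \frac{2}{3} \cdot 16 \frac{1}{10 + 16} = \frac{1}{2} \cdot \frac{1}{15} \left(-52\right) - \frac{2}{3} \cdot 16 \cdot \frac{1}{26} = - \frac{26}{15} - \frac{2}{3} \cdot 16 \cdot \frac{1}{26} = - \frac{26}{15} - \frac{16}{39} = - \frac{418}{195}$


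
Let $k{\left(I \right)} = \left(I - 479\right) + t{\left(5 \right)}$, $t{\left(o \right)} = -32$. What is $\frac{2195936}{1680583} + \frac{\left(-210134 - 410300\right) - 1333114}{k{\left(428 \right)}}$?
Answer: $\frac{3283281821172}{139488389} \approx 23538.0$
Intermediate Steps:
$k{\left(I \right)} = -511 + I$ ($k{\left(I \right)} = \left(I - 479\right) - 32 = \left(-479 + I\right) - 32 = -511 + I$)
$\frac{2195936}{1680583} + \frac{\left(-210134 - 410300\right) - 1333114}{k{\left(428 \right)}} = \frac{2195936}{1680583} + \frac{\left(-210134 - 410300\right) - 1333114}{-511 + 428} = 2195936 \cdot \frac{1}{1680583} + \frac{-620434 - 1333114}{-83} = \frac{2195936}{1680583} - - \frac{1953548}{83} = \frac{2195936}{1680583} + \frac{1953548}{83} = \frac{3283281821172}{139488389}$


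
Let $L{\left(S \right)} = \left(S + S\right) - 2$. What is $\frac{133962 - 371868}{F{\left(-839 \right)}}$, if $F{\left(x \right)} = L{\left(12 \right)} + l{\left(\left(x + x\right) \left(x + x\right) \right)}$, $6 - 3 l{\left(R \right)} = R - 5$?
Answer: $\frac{713718}{2815607} \approx 0.25349$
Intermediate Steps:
$L{\left(S \right)} = -2 + 2 S$ ($L{\left(S \right)} = 2 S - 2 = -2 + 2 S$)
$l{\left(R \right)} = \frac{11}{3} - \frac{R}{3}$ ($l{\left(R \right)} = 2 - \frac{R - 5}{3} = 2 - \frac{-5 + R}{3} = 2 - \left(- \frac{5}{3} + \frac{R}{3}\right) = \frac{11}{3} - \frac{R}{3}$)
$F{\left(x \right)} = \frac{77}{3} - \frac{4 x^{2}}{3}$ ($F{\left(x \right)} = \left(-2 + 2 \cdot 12\right) - \left(- \frac{11}{3} + \frac{\left(x + x\right) \left(x + x\right)}{3}\right) = \left(-2 + 24\right) - \left(- \frac{11}{3} + \frac{2 x 2 x}{3}\right) = 22 - \left(- \frac{11}{3} + \frac{4 x^{2}}{3}\right) = \frac{77}{3} - \frac{4 x^{2}}{3}$)
$\frac{133962 - 371868}{F{\left(-839 \right)}} = \frac{133962 - 371868}{\frac{77}{3} - \frac{4 \left(-839\right)^{2}}{3}} = \frac{133962 - 371868}{\frac{77}{3} - \frac{2815684}{3}} = - \frac{237906}{\frac{77}{3} - \frac{2815684}{3}} = - \frac{237906}{- \frac{2815607}{3}} = \left(-237906\right) \left(- \frac{3}{2815607}\right) = \frac{713718}{2815607}$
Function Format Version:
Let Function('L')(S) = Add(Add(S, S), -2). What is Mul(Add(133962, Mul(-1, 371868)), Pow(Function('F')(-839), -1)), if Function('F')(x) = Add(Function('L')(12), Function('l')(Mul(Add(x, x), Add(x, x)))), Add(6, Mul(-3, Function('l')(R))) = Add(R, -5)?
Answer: Rational(713718, 2815607) ≈ 0.25349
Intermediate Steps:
Function('L')(S) = Add(-2, Mul(2, S)) (Function('L')(S) = Add(Mul(2, S), -2) = Add(-2, Mul(2, S)))
Function('l')(R) = Add(Rational(11, 3), Mul(Rational(-1, 3), R)) (Function('l')(R) = Add(2, Mul(Rational(-1, 3), Add(R, -5))) = Add(2, Mul(Rational(-1, 3), Add(-5, R))) = Add(2, Add(Rational(5, 3), Mul(Rational(-1, 3), R))) = Add(Rational(11, 3), Mul(Rational(-1, 3), R)))
Function('F')(x) = Add(Rational(77, 3), Mul(Rational(-4, 3), Pow(x, 2))) (Function('F')(x) = Add(Add(-2, Mul(2, 12)), Add(Rational(11, 3), Mul(Rational(-1, 3), Mul(Add(x, x), Add(x, x))))) = Add(Add(-2, 24), Add(Rational(11, 3), Mul(Rational(-1, 3), Mul(Mul(2, x), Mul(2, x))))) = Add(22, Add(Rational(11, 3), Mul(Rational(-1, 3), Mul(4, Pow(x, 2))))) = Add(22, Add(Rational(11, 3), Mul(Rational(-4, 3), Pow(x, 2)))) = Add(Rational(77, 3), Mul(Rational(-4, 3), Pow(x, 2))))
Mul(Add(133962, Mul(-1, 371868)), Pow(Function('F')(-839), -1)) = Mul(Add(133962, Mul(-1, 371868)), Pow(Add(Rational(77, 3), Mul(Rational(-4, 3), Pow(-839, 2))), -1)) = Mul(Add(133962, -371868), Pow(Add(Rational(77, 3), Mul(Rational(-4, 3), 703921)), -1)) = Mul(-237906, Pow(Add(Rational(77, 3), Rational(-2815684, 3)), -1)) = Mul(-237906, Pow(Rational(-2815607, 3), -1)) = Mul(-237906, Rational(-3, 2815607)) = Rational(713718, 2815607)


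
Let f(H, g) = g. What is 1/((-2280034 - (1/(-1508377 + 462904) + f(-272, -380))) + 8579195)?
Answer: 1045473/6586000027894 ≈ 1.5874e-7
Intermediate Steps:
1/((-2280034 - (1/(-1508377 + 462904) + f(-272, -380))) + 8579195) = 1/((-2280034 - (1/(-1508377 + 462904) - 380)) + 8579195) = 1/((-2280034 - (1/(-1045473) - 380)) + 8579195) = 1/((-2280034 - (-1/1045473 - 380)) + 8579195) = 1/((-2280034 - 1*(-397279741/1045473)) + 8579195) = 1/((-2280034 + 397279741/1045473) + 8579195) = 1/(-2383316706341/1045473 + 8579195) = 1/(6586000027894/1045473) = 1045473/6586000027894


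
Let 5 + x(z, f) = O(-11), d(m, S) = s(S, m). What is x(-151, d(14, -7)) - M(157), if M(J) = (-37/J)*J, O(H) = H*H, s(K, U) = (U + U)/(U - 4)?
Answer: 153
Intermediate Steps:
s(K, U) = 2*U/(-4 + U) (s(K, U) = (2*U)/(-4 + U) = 2*U/(-4 + U))
O(H) = H**2
d(m, S) = 2*m/(-4 + m)
M(J) = -37
x(z, f) = 116 (x(z, f) = -5 + (-11)**2 = -5 + 121 = 116)
x(-151, d(14, -7)) - M(157) = 116 - 1*(-37) = 116 + 37 = 153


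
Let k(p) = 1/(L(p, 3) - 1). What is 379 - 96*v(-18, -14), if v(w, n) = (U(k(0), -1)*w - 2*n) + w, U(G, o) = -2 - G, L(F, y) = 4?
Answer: -4613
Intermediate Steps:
k(p) = ⅓ (k(p) = 1/(4 - 1) = 1/3 = ⅓)
v(w, n) = -2*n - 4*w/3 (v(w, n) = ((-2 - 1*⅓)*w - 2*n) + w = ((-2 - ⅓)*w - 2*n) + w = (-7*w/3 - 2*n) + w = (-2*n - 7*w/3) + w = -2*n - 4*w/3)
379 - 96*v(-18, -14) = 379 - 96*(-2*(-14) - 4/3*(-18)) = 379 - 96*(28 + 24) = 379 - 96*52 = 379 - 4992 = -4613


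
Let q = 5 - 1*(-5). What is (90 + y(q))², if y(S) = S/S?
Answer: 8281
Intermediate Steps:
q = 10 (q = 5 + 5 = 10)
y(S) = 1
(90 + y(q))² = (90 + 1)² = 91² = 8281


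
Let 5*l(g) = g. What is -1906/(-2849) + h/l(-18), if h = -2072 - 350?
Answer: 17267849/25641 ≈ 673.45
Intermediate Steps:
l(g) = g/5
h = -2422
-1906/(-2849) + h/l(-18) = -1906/(-2849) - 2422/((1/5)*(-18)) = -1906*(-1/2849) - 2422/(-18/5) = 1906/2849 - 2422*(-5/18) = 1906/2849 + 6055/9 = 17267849/25641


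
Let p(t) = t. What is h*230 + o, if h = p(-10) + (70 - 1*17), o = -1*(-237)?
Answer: 10127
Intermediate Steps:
o = 237
h = 43 (h = -10 + (70 - 1*17) = -10 + (70 - 17) = -10 + 53 = 43)
h*230 + o = 43*230 + 237 = 9890 + 237 = 10127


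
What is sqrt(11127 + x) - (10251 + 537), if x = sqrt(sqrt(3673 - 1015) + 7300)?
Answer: -10788 + sqrt(11127 + sqrt(7300 + sqrt(2658))) ≈ -10682.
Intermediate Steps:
x = sqrt(7300 + sqrt(2658)) (x = sqrt(sqrt(2658) + 7300) = sqrt(7300 + sqrt(2658)) ≈ 85.741)
sqrt(11127 + x) - (10251 + 537) = sqrt(11127 + sqrt(7300 + sqrt(2658))) - (10251 + 537) = sqrt(11127 + sqrt(7300 + sqrt(2658))) - 1*10788 = sqrt(11127 + sqrt(7300 + sqrt(2658))) - 10788 = -10788 + sqrt(11127 + sqrt(7300 + sqrt(2658)))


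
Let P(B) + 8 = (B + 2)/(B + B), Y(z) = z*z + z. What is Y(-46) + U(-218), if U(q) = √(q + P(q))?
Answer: 2070 + 2*I*√669805/109 ≈ 2070.0 + 15.017*I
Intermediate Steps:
Y(z) = z + z² (Y(z) = z² + z = z + z²)
P(B) = -8 + (2 + B)/(2*B) (P(B) = -8 + (B + 2)/(B + B) = -8 + (2 + B)/((2*B)) = -8 + (2 + B)*(1/(2*B)) = -8 + (2 + B)/(2*B))
U(q) = √(-15/2 + q + 1/q) (U(q) = √(q + (-15/2 + 1/q)) = √(-15/2 + q + 1/q))
Y(-46) + U(-218) = -46*(1 - 46) + √(-30 + 4*(-218) + 4/(-218))/2 = -46*(-45) + √(-30 - 872 + 4*(-1/218))/2 = 2070 + √(-30 - 872 - 2/109)/2 = 2070 + √(-98320/109)/2 = 2070 + (4*I*√669805/109)/2 = 2070 + 2*I*√669805/109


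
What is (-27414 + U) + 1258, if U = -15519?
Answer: -41675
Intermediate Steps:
(-27414 + U) + 1258 = (-27414 - 15519) + 1258 = -42933 + 1258 = -41675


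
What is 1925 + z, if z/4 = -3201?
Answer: -10879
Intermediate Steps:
z = -12804 (z = 4*(-3201) = -12804)
1925 + z = 1925 - 12804 = -10879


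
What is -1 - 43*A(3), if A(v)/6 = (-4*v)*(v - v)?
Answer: -1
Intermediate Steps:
A(v) = 0 (A(v) = 6*((-4*v)*(v - v)) = 6*(-4*v*0) = 6*0 = 0)
-1 - 43*A(3) = -1 - 43*0 = -1 + 0 = -1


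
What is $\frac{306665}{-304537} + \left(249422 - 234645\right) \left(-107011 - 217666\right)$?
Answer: $- \frac{1461093009962238}{304537} \approx -4.7978 \cdot 10^{9}$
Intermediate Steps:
$\frac{306665}{-304537} + \left(249422 - 234645\right) \left(-107011 - 217666\right) = 306665 \left(- \frac{1}{304537}\right) + 14777 \left(-324677\right) = - \frac{306665}{304537} - 4797752029 = - \frac{1461093009962238}{304537}$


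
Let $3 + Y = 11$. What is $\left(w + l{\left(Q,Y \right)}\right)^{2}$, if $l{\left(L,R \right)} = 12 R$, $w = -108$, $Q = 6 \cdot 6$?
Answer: $144$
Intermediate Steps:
$Q = 36$
$Y = 8$ ($Y = -3 + 11 = 8$)
$\left(w + l{\left(Q,Y \right)}\right)^{2} = \left(-108 + 12 \cdot 8\right)^{2} = \left(-108 + 96\right)^{2} = \left(-12\right)^{2} = 144$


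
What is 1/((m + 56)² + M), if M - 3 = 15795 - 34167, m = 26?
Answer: -1/11645 ≈ -8.5874e-5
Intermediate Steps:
M = -18369 (M = 3 + (15795 - 34167) = 3 - 18372 = -18369)
1/((m + 56)² + M) = 1/((26 + 56)² - 18369) = 1/(82² - 18369) = 1/(6724 - 18369) = 1/(-11645) = -1/11645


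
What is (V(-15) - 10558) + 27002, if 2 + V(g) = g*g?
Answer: 16667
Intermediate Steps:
V(g) = -2 + g² (V(g) = -2 + g*g = -2 + g²)
(V(-15) - 10558) + 27002 = ((-2 + (-15)²) - 10558) + 27002 = ((-2 + 225) - 10558) + 27002 = (223 - 10558) + 27002 = -10335 + 27002 = 16667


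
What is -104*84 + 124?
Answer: -8612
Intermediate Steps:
-104*84 + 124 = -8736 + 124 = -8612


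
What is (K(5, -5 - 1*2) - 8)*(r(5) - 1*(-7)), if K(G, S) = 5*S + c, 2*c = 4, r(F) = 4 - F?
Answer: -246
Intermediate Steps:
c = 2 (c = (1/2)*4 = 2)
K(G, S) = 2 + 5*S (K(G, S) = 5*S + 2 = 2 + 5*S)
(K(5, -5 - 1*2) - 8)*(r(5) - 1*(-7)) = ((2 + 5*(-5 - 1*2)) - 8)*((4 - 1*5) - 1*(-7)) = ((2 + 5*(-5 - 2)) - 8)*((4 - 5) + 7) = ((2 + 5*(-7)) - 8)*(-1 + 7) = ((2 - 35) - 8)*6 = (-33 - 8)*6 = -41*6 = -246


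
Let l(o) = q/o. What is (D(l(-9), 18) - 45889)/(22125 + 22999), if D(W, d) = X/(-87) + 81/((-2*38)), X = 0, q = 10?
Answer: -3487645/3429424 ≈ -1.0170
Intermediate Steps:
l(o) = 10/o
D(W, d) = -81/76 (D(W, d) = 0/(-87) + 81/((-2*38)) = 0*(-1/87) + 81/(-76) = 0 + 81*(-1/76) = 0 - 81/76 = -81/76)
(D(l(-9), 18) - 45889)/(22125 + 22999) = (-81/76 - 45889)/(22125 + 22999) = -3487645/76/45124 = -3487645/76*1/45124 = -3487645/3429424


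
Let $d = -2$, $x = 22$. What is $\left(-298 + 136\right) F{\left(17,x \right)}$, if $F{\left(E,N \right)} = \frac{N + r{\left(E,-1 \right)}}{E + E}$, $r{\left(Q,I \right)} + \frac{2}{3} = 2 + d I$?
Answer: $- \frac{2052}{17} \approx -120.71$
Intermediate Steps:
$r{\left(Q,I \right)} = \frac{4}{3} - 2 I$ ($r{\left(Q,I \right)} = - \frac{2}{3} - \left(-2 + 2 I\right) = \frac{4}{3} - 2 I$)
$F{\left(E,N \right)} = \frac{\frac{10}{3} + N}{2 E}$ ($F{\left(E,N \right)} = \frac{N + \left(\frac{4}{3} - -2\right)}{E + E} = \frac{N + \left(\frac{4}{3} + 2\right)}{2 E} = \left(N + \frac{10}{3}\right) \frac{1}{2 E} = \left(\frac{10}{3} + N\right) \frac{1}{2 E} = \frac{\frac{10}{3} + N}{2 E}$)
$\left(-298 + 136\right) F{\left(17,x \right)} = \left(-298 + 136\right) \frac{10 + 3 \cdot 22}{6 \cdot 17} = - 162 \cdot \frac{1}{6} \cdot \frac{1}{17} \left(10 + 66\right) = - 162 \cdot \frac{1}{6} \cdot \frac{1}{17} \cdot 76 = \left(-162\right) \frac{38}{51} = - \frac{2052}{17}$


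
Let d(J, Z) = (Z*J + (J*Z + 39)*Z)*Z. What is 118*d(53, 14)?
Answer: 19288752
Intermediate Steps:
d(J, Z) = Z*(J*Z + Z*(39 + J*Z)) (d(J, Z) = (J*Z + (39 + J*Z)*Z)*Z = (J*Z + Z*(39 + J*Z))*Z = Z*(J*Z + Z*(39 + J*Z)))
118*d(53, 14) = 118*(14²*(39 + 53 + 53*14)) = 118*(196*(39 + 53 + 742)) = 118*(196*834) = 118*163464 = 19288752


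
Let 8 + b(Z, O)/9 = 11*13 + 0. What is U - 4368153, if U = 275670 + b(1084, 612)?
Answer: -4091268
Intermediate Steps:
b(Z, O) = 1215 (b(Z, O) = -72 + 9*(11*13 + 0) = -72 + 9*(143 + 0) = -72 + 9*143 = -72 + 1287 = 1215)
U = 276885 (U = 275670 + 1215 = 276885)
U - 4368153 = 276885 - 4368153 = -4091268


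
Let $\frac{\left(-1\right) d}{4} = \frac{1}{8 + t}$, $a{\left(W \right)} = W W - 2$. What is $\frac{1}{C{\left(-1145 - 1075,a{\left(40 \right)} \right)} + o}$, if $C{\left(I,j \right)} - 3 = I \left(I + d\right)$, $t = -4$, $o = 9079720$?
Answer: $\frac{1}{14010343} \approx 7.1376 \cdot 10^{-8}$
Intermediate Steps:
$a{\left(W \right)} = -2 + W^{2}$ ($a{\left(W \right)} = W^{2} - 2 = -2 + W^{2}$)
$d = -1$ ($d = - \frac{4}{8 - 4} = - \frac{4}{4} = \left(-4\right) \frac{1}{4} = -1$)
$C{\left(I,j \right)} = 3 + I \left(-1 + I\right)$ ($C{\left(I,j \right)} = 3 + I \left(I - 1\right) = 3 + I \left(-1 + I\right)$)
$\frac{1}{C{\left(-1145 - 1075,a{\left(40 \right)} \right)} + o} = \frac{1}{\left(3 + \left(-1145 - 1075\right)^{2} - \left(-1145 - 1075\right)\right) + 9079720} = \frac{1}{\left(3 + \left(-2220\right)^{2} - -2220\right) + 9079720} = \frac{1}{\left(3 + 4928400 + 2220\right) + 9079720} = \frac{1}{4930623 + 9079720} = \frac{1}{14010343}$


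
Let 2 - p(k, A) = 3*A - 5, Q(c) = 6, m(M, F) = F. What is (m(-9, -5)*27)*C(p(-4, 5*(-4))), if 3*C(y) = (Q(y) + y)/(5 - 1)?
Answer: -3285/4 ≈ -821.25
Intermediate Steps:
p(k, A) = 7 - 3*A (p(k, A) = 2 - (3*A - 5) = 2 - (-5 + 3*A) = 2 + (5 - 3*A) = 7 - 3*A)
C(y) = ½ + y/12 (C(y) = ((6 + y)/(5 - 1))/3 = ((6 + y)/4)/3 = ((6 + y)*(¼))/3 = (3/2 + y/4)/3 = ½ + y/12)
(m(-9, -5)*27)*C(p(-4, 5*(-4))) = (-5*27)*(½ + (7 - 15*(-4))/12) = -135*(½ + (7 - 3*(-20))/12) = -135*(½ + (7 + 60)/12) = -135*(½ + (1/12)*67) = -135*(½ + 67/12) = -135*73/12 = -3285/4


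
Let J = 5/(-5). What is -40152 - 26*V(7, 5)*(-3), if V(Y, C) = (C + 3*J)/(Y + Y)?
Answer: -280986/7 ≈ -40141.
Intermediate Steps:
J = -1 (J = 5*(-1/5) = -1)
V(Y, C) = (-3 + C)/(2*Y) (V(Y, C) = (C + 3*(-1))/(Y + Y) = (C - 3)/((2*Y)) = (-3 + C)*(1/(2*Y)) = (-3 + C)/(2*Y))
-40152 - 26*V(7, 5)*(-3) = -40152 - 26*((1/2)*(-3 + 5)/7)*(-3) = -40152 - 26*((1/2)*(1/7)*2)*(-3) = -40152 - 26*(1/7)*(-3) = -40152 - 26*(-3)/7 = -40152 - 1*(-78/7) = -40152 + 78/7 = -280986/7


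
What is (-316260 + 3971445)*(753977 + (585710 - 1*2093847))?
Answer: -2756594319600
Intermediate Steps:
(-316260 + 3971445)*(753977 + (585710 - 1*2093847)) = 3655185*(753977 + (585710 - 2093847)) = 3655185*(753977 - 1508137) = 3655185*(-754160) = -2756594319600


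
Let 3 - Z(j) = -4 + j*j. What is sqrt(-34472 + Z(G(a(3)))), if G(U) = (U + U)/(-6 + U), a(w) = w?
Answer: I*sqrt(34469) ≈ 185.66*I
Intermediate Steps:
G(U) = 2*U/(-6 + U) (G(U) = (2*U)/(-6 + U) = 2*U/(-6 + U))
Z(j) = 7 - j**2 (Z(j) = 3 - (-4 + j*j) = 3 - (-4 + j**2) = 3 + (4 - j**2) = 7 - j**2)
sqrt(-34472 + Z(G(a(3)))) = sqrt(-34472 + (7 - (2*3/(-6 + 3))**2)) = sqrt(-34472 + (7 - (2*3/(-3))**2)) = sqrt(-34472 + (7 - (2*3*(-1/3))**2)) = sqrt(-34472 + (7 - 1*(-2)**2)) = sqrt(-34472 + (7 - 1*4)) = sqrt(-34472 + (7 - 4)) = sqrt(-34472 + 3) = sqrt(-34469) = I*sqrt(34469)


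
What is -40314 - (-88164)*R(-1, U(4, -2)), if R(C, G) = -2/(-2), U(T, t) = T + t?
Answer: 47850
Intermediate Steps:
R(C, G) = 1 (R(C, G) = -2*(-½) = 1)
-40314 - (-88164)*R(-1, U(4, -2)) = -40314 - (-88164) = -40314 - 1*(-88164) = -40314 + 88164 = 47850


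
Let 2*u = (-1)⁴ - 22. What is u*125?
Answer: -2625/2 ≈ -1312.5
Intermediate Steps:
u = -21/2 (u = ((-1)⁴ - 22)/2 = (1 - 22)/2 = (½)*(-21) = -21/2 ≈ -10.500)
u*125 = -21/2*125 = -2625/2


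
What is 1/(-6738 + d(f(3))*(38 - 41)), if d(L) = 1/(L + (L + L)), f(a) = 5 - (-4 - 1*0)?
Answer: -9/60643 ≈ -0.00014841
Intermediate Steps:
f(a) = 9 (f(a) = 5 - (-4 + 0) = 5 - 1*(-4) = 5 + 4 = 9)
d(L) = 1/(3*L) (d(L) = 1/(L + 2*L) = 1/(3*L))
1/(-6738 + d(f(3))*(38 - 41)) = 1/(-6738 + ((⅓)/9)*(38 - 41)) = 1/(-6738 + ((⅓)*(⅑))*(-3)) = 1/(-6738 + (1/27)*(-3)) = 1/(-6738 - ⅑) = 1/(-60643/9) = -9/60643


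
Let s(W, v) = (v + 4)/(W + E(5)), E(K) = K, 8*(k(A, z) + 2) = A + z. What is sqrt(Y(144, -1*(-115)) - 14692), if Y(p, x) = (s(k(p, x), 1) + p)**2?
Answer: 38*sqrt(337479)/283 ≈ 78.005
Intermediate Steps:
k(A, z) = -2 + A/8 + z/8 (k(A, z) = -2 + (A + z)/8 = -2 + (A/8 + z/8) = -2 + A/8 + z/8)
s(W, v) = (4 + v)/(5 + W) (s(W, v) = (v + 4)/(W + 5) = (4 + v)/(5 + W))
Y(p, x) = (p + 5/(3 + p/8 + x/8))**2 (Y(p, x) = ((4 + 1)/(5 + (-2 + p/8 + x/8)) + p)**2 = (5/(3 + p/8 + x/8) + p)**2 = (p + 5/(3 + p/8 + x/8))**2)
sqrt(Y(144, -1*(-115)) - 14692) = sqrt((40 + 144*(24 + 144 - 1*(-115)))**2/(24 + 144 - 1*(-115))**2 - 14692) = sqrt((40 + 144*(24 + 144 + 115))**2/(24 + 144 + 115)**2 - 14692) = sqrt((40 + 144*283)**2/283**2 - 14692) = sqrt((40 + 40752)**2*(1/80089) - 14692) = sqrt(40792**2*(1/80089) - 14692) = sqrt(1663987264*(1/80089) - 14692) = sqrt(1663987264/80089 - 14692) = sqrt(487319676/80089) = 38*sqrt(337479)/283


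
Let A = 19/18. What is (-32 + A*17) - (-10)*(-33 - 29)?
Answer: -11413/18 ≈ -634.06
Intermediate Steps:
A = 19/18 (A = 19*(1/18) = 19/18 ≈ 1.0556)
(-32 + A*17) - (-10)*(-33 - 29) = (-32 + (19/18)*17) - (-10)*(-33 - 29) = (-32 + 323/18) - (-10)*(-62) = -253/18 - 1*620 = -253/18 - 620 = -11413/18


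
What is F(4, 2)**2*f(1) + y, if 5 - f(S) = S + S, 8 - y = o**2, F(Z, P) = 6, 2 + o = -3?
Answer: 91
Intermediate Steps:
o = -5 (o = -2 - 3 = -5)
y = -17 (y = 8 - 1*(-5)**2 = 8 - 1*25 = 8 - 25 = -17)
f(S) = 5 - 2*S (f(S) = 5 - (S + S) = 5 - 2*S)
F(4, 2)**2*f(1) + y = 6**2*(5 - 2*1) - 17 = 36*(5 - 2) - 17 = 36*3 - 17 = 108 - 17 = 91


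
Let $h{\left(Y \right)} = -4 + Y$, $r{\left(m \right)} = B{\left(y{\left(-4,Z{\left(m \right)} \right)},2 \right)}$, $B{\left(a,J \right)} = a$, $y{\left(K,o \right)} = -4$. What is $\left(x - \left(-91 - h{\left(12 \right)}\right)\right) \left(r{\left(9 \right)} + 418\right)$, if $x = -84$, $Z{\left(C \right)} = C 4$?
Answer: $6210$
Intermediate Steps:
$Z{\left(C \right)} = 4 C$
$r{\left(m \right)} = -4$
$\left(x - \left(-91 - h{\left(12 \right)}\right)\right) \left(r{\left(9 \right)} + 418\right) = \left(-84 + \left(\left(\left(-4 + 12\right) + 165\right) - 74\right)\right) \left(-4 + 418\right) = \left(-84 + \left(\left(8 + 165\right) - 74\right)\right) 414 = \left(-84 + \left(173 - 74\right)\right) 414 = \left(-84 + 99\right) 414 = 15 \cdot 414 = 6210$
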